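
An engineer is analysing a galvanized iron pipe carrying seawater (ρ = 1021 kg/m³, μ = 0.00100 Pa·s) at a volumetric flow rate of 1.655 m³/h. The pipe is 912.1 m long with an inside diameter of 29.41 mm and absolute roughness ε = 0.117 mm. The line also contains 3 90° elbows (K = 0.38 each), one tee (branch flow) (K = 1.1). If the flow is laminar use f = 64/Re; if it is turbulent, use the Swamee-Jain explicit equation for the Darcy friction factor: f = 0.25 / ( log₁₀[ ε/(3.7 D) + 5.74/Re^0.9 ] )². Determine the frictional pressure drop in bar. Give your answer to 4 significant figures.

ΔP ≈ 2.427 bar

Q = 1.655 m³/h = 1.655/3600 = 0.0004597 m³/s.
Cross-sectional area A = πD²/4 = π(0.02941)²/4 = 0.0006793 m²; mean velocity V = Q/A = 0.0004597/0.0006793 = 0.6767 m/s.
Reynolds number Re = ρVD/μ = 1021 · 0.6767 · 0.02941 / 0.001 = 2.032e+04.
Re > 4000 → turbulent. Relative roughness ε/D = 0.000117/0.02941 = 0.00398. Swamee-Jain: f = 0.25/(log₁₀[0.00398/3.7 + 5.74/2.032e+04^0.9])² = 0.25/(log₁₀[0.00108 + 0.000762])² = 0.25/(-2.736)² = 0.0334.
Total minor-loss coefficient ΣK = 3·0.38 + 1·1.1 = 2.24.
ΔP = [f·L/D + ΣK]·(ρV²/2) = [0.0334·912.1/0.02941 + 2.24]·(1021·0.6767²/2) = [1036 + 2.24]·233.8 = 2.427e+05 Pa.
ΔP = 2.427e+05 Pa = 2.427 bar.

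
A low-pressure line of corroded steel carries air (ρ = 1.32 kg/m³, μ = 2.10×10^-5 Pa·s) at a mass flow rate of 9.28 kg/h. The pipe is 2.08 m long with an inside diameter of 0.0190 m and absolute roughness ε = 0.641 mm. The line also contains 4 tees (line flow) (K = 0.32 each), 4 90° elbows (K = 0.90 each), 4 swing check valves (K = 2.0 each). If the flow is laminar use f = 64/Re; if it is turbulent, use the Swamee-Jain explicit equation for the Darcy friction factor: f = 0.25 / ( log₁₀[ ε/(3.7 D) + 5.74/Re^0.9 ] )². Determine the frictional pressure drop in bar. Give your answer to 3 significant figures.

ΔP ≈ 0.00625 bar

ṁ = 9.28 kg/h = 9.28/3600 = 0.002578 kg/s.
A = πD²/4 = π(0.019)²/4 = 0.0002835 m²; mean velocity V = ṁ/(ρA) = 0.002578/(1.32 · 0.0002835) = 6.888 m/s.
Reynolds number Re = ρVD/μ = 1.32 · 6.888 · 0.019 / 2.1e-05 = 8226.
Re > 4000 → turbulent. Relative roughness ε/D = 0.000641/0.019 = 0.0337. Swamee-Jain: f = 0.25/(log₁₀[0.0337/3.7 + 5.74/8226^0.9])² = 0.25/(log₁₀[0.00912 + 0.00172])² = 0.25/(-1.965)² = 0.06474.
Total minor-loss coefficient ΣK = 4·0.32 + 4·0.9 + 4·2 = 12.9.
ΔP = [f·L/D + ΣK]·(ρV²/2) = [0.06474·2.08/0.019 + 12.9]·(1.32·6.888²/2) = [7.087 + 12.9]·31.31 = 625.2 Pa.
ΔP = 625.2 Pa = 0.00625 bar.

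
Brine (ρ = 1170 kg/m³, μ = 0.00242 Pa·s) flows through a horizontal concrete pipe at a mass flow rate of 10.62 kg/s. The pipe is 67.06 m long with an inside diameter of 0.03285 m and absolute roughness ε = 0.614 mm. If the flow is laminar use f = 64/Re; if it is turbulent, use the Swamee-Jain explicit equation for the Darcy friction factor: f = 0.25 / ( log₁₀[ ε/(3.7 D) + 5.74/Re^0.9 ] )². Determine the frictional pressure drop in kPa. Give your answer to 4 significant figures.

ΔP ≈ 6547 kPa

A = πD²/4 = π(0.03285)²/4 = 0.0008475 m²; mean velocity V = ṁ/(ρA) = 10.62/(1170 · 0.0008475) = 10.71 m/s.
Reynolds number Re = ρVD/μ = 1170 · 10.71 · 0.03285 / 0.00242 = 1.701e+05.
Re > 4000 → turbulent. Relative roughness ε/D = 0.000614/0.03285 = 0.0187. Swamee-Jain: f = 0.25/(log₁₀[0.0187/3.7 + 5.74/1.701e+05^0.9])² = 0.25/(log₁₀[0.00505 + 0.000113])² = 0.25/(-2.287)² = 0.0478.
Darcy-Weisbach: ΔP = f(L/D)(ρV²/2) = 0.0478·(67.06/0.03285)·(1170·10.71²/2) = 0.0478·2041·6.71e+04 = 6.547e+06 Pa.
ΔP = 6.547e+06 Pa = 6547 kPa.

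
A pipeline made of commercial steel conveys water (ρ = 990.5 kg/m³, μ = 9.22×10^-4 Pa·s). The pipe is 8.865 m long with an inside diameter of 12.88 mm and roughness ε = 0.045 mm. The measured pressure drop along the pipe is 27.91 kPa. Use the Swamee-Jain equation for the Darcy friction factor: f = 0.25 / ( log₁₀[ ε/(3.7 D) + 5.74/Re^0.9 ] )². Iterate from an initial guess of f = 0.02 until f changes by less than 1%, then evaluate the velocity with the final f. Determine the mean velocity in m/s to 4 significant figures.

Rearranging Darcy-Weisbach: V = √(2·ΔP·D/(f·L·ρ)). With ε/D = 4.5e-05/0.01288 = 0.00349, iterate starting from f = 0.02:
  f = 0.02 → V = √(2·2.791e+04·0.01288/(0.02·8.865·990.5)) = 2.023 m/s; Re = ρVD/μ = 2.8e+04; f → 0.03145
  f = 0.03145 → V = 1.614 m/s; Re = 2.233e+04; f → 0.03225
  f = 0.03225 → V = 1.593 m/s; Re = 2.205e+04; f → 0.0323
Converged (Δf/f < 1%). With the final f = 0.0323: V = √(2·2.791e+04·0.01288/(0.0323·8.865·990.5)) = 1.592 m/s.

V ≈ 1.592 m/s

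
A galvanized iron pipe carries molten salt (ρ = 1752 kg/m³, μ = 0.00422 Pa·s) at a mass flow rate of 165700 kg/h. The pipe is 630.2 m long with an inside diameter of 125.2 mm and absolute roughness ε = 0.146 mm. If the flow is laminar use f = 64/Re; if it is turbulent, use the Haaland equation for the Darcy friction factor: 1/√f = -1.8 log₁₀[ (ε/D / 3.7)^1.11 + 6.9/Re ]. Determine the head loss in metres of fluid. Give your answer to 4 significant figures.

ṁ = 165700 kg/h = 165700/3600 = 46.03 kg/s.
A = πD²/4 = π(0.1252)²/4 = 0.01231 m²; mean velocity V = ṁ/(ρA) = 46.03/(1752 · 0.01231) = 2.134 m/s.
Reynolds number Re = ρVD/μ = 1752 · 2.134 · 0.1252 / 0.00422 = 1.109e+05.
Re > 4000 → turbulent. Relative roughness ε/D = 0.000146/0.1252 = 0.00117. Haaland: 1/√f = -1.8 log₁₀[(0.00117/3.7)^1.11 + 6.9/1.109e+05] = -1.8 log₁₀[0.00013 + 6.22e-05] = 6.69, so f = 0.02234.
Darcy-Weisbach: ΔP = f(L/D)(ρV²/2) = 0.02234·(630.2/0.1252)·(1752·2.134²/2) = 0.02234·5034·3989 = 4.487e+05 Pa.
Head loss h_f = ΔP/(ρg) = 4.487e+05/(1752·9.81) = 26.10 m.

h_f ≈ 26.10 m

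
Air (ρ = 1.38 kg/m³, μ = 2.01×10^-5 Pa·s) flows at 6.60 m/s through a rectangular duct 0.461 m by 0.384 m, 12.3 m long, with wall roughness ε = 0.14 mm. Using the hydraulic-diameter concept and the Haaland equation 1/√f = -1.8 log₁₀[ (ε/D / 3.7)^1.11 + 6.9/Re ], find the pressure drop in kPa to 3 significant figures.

Hydraulic diameter D_h = 4A/P = 4·(0.461·0.384)/(2·(0.461+0.384)) = 0.7081/1.69 = 0.419 m.
Re = ρVD_h/μ = 1.38·6.6·0.419/2.01e-05 = 1.899e+05.
ε/D_h = 0.00014/0.419 = 0.000334; Haaland gives 1/√f = -1.8 log₁₀[3.24e-05+3.63e-05] = 7.493, so f = 0.01781.
ΔP = f(L/D_h)(ρV²/2) = 0.01781·12.3/0.419·30.06 = 15.72 Pa.
ΔP = 0.0157 kPa.

ΔP ≈ 0.0157 kPa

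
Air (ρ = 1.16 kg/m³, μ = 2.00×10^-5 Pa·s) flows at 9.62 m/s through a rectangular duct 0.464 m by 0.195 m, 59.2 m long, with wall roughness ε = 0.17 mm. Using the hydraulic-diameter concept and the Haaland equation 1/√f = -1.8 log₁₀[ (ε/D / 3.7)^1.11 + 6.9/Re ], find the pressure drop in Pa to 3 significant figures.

Hydraulic diameter D_h = 4A/P = 4·(0.464·0.195)/(2·(0.464+0.195)) = 0.3619/1.318 = 0.2746 m.
Re = ρVD_h/μ = 1.16·9.62·0.2746/2e-05 = 1.532e+05.
ε/D_h = 0.00017/0.2746 = 0.000619; Haaland gives 1/√f = -1.8 log₁₀[6.43e-05+4.5e-05] = 7.13, so f = 0.01967.
ΔP = f(L/D_h)(ρV²/2) = 0.01967·59.2/0.2746·53.68 = 227.6 Pa.

ΔP ≈ 228 Pa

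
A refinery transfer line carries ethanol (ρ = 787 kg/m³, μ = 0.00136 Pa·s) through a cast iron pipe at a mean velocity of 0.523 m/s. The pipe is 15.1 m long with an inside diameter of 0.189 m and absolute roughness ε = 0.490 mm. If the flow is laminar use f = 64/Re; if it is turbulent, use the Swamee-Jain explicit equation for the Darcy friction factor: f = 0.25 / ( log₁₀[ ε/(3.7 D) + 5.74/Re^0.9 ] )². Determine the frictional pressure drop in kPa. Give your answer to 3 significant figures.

Reynolds number Re = ρVD/μ = 787 · 0.523 · 0.189 / 0.00136 = 5.72e+04.
Re > 4000 → turbulent. Relative roughness ε/D = 0.00049/0.189 = 0.00259. Swamee-Jain: f = 0.25/(log₁₀[0.00259/3.7 + 5.74/5.72e+04^0.9])² = 0.25/(log₁₀[0.000701 + 0.0003])² = 0.25/(-3)² = 0.02778.
Darcy-Weisbach: ΔP = f(L/D)(ρV²/2) = 0.02778·(15.1/0.189)·(787·0.523²/2) = 0.02778·79.89·107.6 = 238.9 Pa.
ΔP = 238.9 Pa = 0.239 kPa.

ΔP ≈ 0.239 kPa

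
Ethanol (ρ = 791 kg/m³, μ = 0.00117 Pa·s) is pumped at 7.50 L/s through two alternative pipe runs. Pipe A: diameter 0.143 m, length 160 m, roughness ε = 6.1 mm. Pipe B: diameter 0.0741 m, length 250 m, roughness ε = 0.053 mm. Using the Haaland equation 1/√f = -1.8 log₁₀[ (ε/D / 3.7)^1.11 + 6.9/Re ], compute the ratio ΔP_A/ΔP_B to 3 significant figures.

ΔP_A/ΔP_B ≈ 0.0757

Pipe A: V = Q/A = 0.0075/0.01606 = 0.467 m/s; Re = 4.515e+04; ε/D = 0.0427; Haaland → f = 0.06726; ΔP_A = f(L/D)(ρV²/2) = 6491 Pa.
Pipe B: V = Q/A = 0.0075/0.004312 = 1.739 m/s; Re = 8.713e+04; ε/D = 0.000715; Haaland → f = 0.02126; ΔP_B = f(L/D)(ρV²/2) = 8.578e+04 Pa.
ΔP_A/ΔP_B = 6491/8.578e+04 = 0.0757.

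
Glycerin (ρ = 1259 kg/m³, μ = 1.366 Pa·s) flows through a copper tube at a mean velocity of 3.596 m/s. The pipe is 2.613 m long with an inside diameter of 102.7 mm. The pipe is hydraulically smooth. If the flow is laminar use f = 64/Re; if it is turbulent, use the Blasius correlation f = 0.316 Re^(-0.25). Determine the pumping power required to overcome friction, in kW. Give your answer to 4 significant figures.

P ≈ 1.160 kW

Reynolds number Re = ρVD/μ = 1259 · 3.596 · 0.1027 / 1.37 = 340.4.
Re < 2300 → laminar flow, so f = 64/Re = 64/340.4 = 0.188 (the turbulent correlation is not needed).
Darcy-Weisbach: ΔP = f(L/D)(ρV²/2) = 0.188·(2.613/0.1027)·(1259·3.596²/2) = 0.188·25.44·8140 = 3.894e+04 Pa.
Q = V·A = 3.596·0.008284 = 0.02979 m³/s.
Pumping power P = QΔP = 0.02979·3.894e+04 = 1160.0 W = 1.160 kW.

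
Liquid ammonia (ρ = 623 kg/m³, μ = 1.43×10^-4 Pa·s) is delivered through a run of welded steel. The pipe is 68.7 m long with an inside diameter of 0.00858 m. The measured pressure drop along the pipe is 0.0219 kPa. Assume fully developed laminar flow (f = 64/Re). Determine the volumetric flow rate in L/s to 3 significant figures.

For laminar flow, f = 64/Re with Re = ρVD/μ, so Darcy-Weisbach reduces to ΔP = 32μLV/D². Solving for V: V = ΔP·D²/(32μL) = 21.9·(0.00858)²/(32·0.000143·68.7) = 0.005128 m/s.
Check: Re = ρVD/μ = 623·0.005128·0.00858/0.000143 = 191.7 < 2300, so the laminar assumption holds.
Q = V·A = 0.005128·(π/4·0.00858²) = 2.965e-07 m³/s = 2.97×10^-4 L/s.

Q ≈ 2.97×10^-4 L/s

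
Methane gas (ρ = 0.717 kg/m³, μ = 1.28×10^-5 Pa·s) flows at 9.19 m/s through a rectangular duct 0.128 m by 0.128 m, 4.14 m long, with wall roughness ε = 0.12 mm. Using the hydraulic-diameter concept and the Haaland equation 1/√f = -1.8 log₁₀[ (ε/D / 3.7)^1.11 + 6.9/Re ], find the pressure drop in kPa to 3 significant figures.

Hydraulic diameter D_h = 4A/P = 4·(0.128·0.128)/(2·(0.128+0.128)) = 0.06554/0.512 = 0.128 m.
Re = ρVD_h/μ = 0.717·9.19·0.128/1.28e-05 = 6.589e+04.
ε/D_h = 0.00012/0.128 = 0.000937; Haaland gives 1/√f = -1.8 log₁₀[0.000102+0.000105] = 6.633, so f = 0.02273.
ΔP = f(L/D_h)(ρV²/2) = 0.02273·4.14/0.128·30.28 = 22.26 Pa.
ΔP = 0.0223 kPa.

ΔP ≈ 0.0223 kPa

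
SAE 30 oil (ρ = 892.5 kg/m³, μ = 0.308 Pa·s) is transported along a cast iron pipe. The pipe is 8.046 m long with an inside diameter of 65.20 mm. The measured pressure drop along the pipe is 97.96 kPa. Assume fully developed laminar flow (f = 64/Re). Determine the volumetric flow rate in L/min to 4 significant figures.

Q ≈ 1052 L/min

For laminar flow, f = 64/Re with Re = ρVD/μ, so Darcy-Weisbach reduces to ΔP = 32μLV/D². Solving for V: V = ΔP·D²/(32μL) = 9.796e+04·(0.0652)²/(32·0.308·8.046) = 5.251 m/s.
Check: Re = ρVD/μ = 892.5·5.251·0.0652/0.308 = 992.1 < 2300, so the laminar assumption holds.
Q = V·A = 5.251·(π/4·0.0652²) = 0.01753 m³/s = 1052 L/min.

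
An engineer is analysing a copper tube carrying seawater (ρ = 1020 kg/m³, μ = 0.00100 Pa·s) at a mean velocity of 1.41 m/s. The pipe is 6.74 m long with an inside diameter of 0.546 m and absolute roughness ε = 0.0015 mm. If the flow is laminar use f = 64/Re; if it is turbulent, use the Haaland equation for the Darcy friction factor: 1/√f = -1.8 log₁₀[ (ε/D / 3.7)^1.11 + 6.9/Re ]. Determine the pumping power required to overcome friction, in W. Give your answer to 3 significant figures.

Reynolds number Re = ρVD/μ = 1020 · 1.41 · 0.546 / 0.001 = 7.853e+05.
Re > 4000 → turbulent. Relative roughness ε/D = 1.5e-06/0.546 = 2.75e-06. Haaland: 1/√f = -1.8 log₁₀[(2.75e-06/3.7)^1.11 + 6.9/7.853e+05] = -1.8 log₁₀[1.57e-07 + 8.79e-06] = 9.087, so f = 0.01211.
Darcy-Weisbach: ΔP = f(L/D)(ρV²/2) = 0.01211·(6.74/0.546)·(1020·1.41²/2) = 0.01211·12.34·1014 = 151.6 Pa.
Q = V·A = 1.41·0.2341 = 0.3301 m³/s.
Pumping power P = QΔP = 0.3301·151.6 = 50.04 W = 50.0 W.

P ≈ 50.0 W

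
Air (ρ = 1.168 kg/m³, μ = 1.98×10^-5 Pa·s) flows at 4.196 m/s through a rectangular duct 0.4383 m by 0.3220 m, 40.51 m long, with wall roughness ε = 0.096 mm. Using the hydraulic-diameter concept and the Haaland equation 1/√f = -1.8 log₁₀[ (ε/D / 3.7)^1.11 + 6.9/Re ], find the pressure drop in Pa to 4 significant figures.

ΔP ≈ 21.62 Pa

Hydraulic diameter D_h = 4A/P = 4·(0.4383·0.322)/(2·(0.4383+0.322)) = 0.5645/1.521 = 0.3713 m.
Re = ρVD_h/μ = 1.168·4.196·0.3713/1.98e-05 = 9.189e+04.
ε/D_h = 9.6e-05/0.3713 = 0.000259; Haaland gives 1/√f = -1.8 log₁₀[2.44e-05+7.51e-05] = 7.204, so f = 0.01927.
ΔP = f(L/D_h)(ρV²/2) = 0.01927·40.51/0.3713·10.28 = 21.62 Pa.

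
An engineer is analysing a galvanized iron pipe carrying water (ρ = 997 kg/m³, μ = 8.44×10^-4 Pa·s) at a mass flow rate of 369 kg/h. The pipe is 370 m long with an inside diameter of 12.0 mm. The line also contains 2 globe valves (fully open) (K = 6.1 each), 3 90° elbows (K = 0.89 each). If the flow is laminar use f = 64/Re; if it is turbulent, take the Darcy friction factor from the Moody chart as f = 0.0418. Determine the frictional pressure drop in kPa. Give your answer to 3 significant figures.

ΔP ≈ 537 kPa

ṁ = 369 kg/h = 369/3600 = 0.1025 kg/s.
A = πD²/4 = π(0.012)²/4 = 0.0001131 m²; mean velocity V = ṁ/(ρA) = 0.1025/(997 · 0.0001131) = 0.909 m/s.
Reynolds number Re = ρVD/μ = 997 · 0.909 · 0.012 / 0.000844 = 1.289e+04.
Re > 4000 → turbulent; use the Moody-chart value f = 0.0418.
Total minor-loss coefficient ΣK = 2·6.1 + 3·0.89 = 14.9.
ΔP = [f·L/D + ΣK]·(ρV²/2) = [0.0418·370/0.012 + 14.9]·(997·0.909²/2) = [1289 + 14.9]·411.9 = 5.37e+05 Pa.
ΔP = 5.37e+05 Pa = 537 kPa.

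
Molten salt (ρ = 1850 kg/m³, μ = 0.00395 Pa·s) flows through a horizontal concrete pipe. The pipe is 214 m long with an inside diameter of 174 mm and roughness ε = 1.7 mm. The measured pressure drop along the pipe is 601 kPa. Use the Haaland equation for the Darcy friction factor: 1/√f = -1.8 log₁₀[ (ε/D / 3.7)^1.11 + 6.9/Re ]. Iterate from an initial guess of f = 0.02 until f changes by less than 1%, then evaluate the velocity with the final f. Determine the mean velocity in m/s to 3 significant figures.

V ≈ 3.73 m/s

Rearranging Darcy-Weisbach: V = √(2·ΔP·D/(f·L·ρ)). With ε/D = 0.0017/0.174 = 0.00977, iterate starting from f = 0.02:
  f = 0.02 → V = √(2·6.01e+05·0.174/(0.02·214·1850)) = 5.139 m/s; Re = ρVD/μ = 4.188e+05; f → 0.03782
  f = 0.03782 → V = 3.737 m/s; Re = 3.046e+05; f → 0.03787
Converged (Δf/f < 1%). With the final f = 0.03787: V = √(2·6.01e+05·0.174/(0.03787·214·1850)) = 3.735 m/s.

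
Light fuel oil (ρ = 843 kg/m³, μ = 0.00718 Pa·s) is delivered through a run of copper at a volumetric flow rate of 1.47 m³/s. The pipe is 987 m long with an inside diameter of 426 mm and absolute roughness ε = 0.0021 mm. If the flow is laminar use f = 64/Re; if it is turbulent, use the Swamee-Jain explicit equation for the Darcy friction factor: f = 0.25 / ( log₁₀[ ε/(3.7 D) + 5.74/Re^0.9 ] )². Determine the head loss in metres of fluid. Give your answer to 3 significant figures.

h_f ≈ 165 m

Cross-sectional area A = πD²/4 = π(0.426)²/4 = 0.1425 m²; mean velocity V = Q/A = 1.47/0.1425 = 10.31 m/s.
Reynolds number Re = ρVD/μ = 843 · 10.31 · 0.426 / 0.00718 = 5.158e+05.
Re > 4000 → turbulent. Relative roughness ε/D = 2.1e-06/0.426 = 4.93e-06. Swamee-Jain: f = 0.25/(log₁₀[4.93e-06/3.7 + 5.74/5.158e+05^0.9])² = 0.25/(log₁₀[1.33e-06 + 4.15e-05])² = 0.25/(-4.369)² = 0.0131.
Darcy-Weisbach: ΔP = f(L/D)(ρV²/2) = 0.0131·(987/0.426)·(843·10.31²/2) = 0.0131·2317·4.483e+04 = 1.361e+06 Pa.
Head loss h_f = ΔP/(ρg) = 1.361e+06/(843·9.81) = 165 m.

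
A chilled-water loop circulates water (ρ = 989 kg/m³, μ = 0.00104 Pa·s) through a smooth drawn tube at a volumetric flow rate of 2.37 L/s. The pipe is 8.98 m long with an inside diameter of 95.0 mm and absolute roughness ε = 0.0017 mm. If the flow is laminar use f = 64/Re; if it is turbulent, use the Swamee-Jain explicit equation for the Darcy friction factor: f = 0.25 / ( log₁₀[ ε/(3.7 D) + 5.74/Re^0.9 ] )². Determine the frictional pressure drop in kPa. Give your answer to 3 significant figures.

ΔP ≈ 0.122 kPa

Q = 2.37 L/s = 2.37/1000 = 0.00237 m³/s.
Cross-sectional area A = πD²/4 = π(0.095)²/4 = 0.007088 m²; mean velocity V = Q/A = 0.00237/0.007088 = 0.3344 m/s.
Reynolds number Re = ρVD/μ = 989 · 0.3344 · 0.095 / 0.00104 = 3.021e+04.
Re > 4000 → turbulent. Relative roughness ε/D = 1.7e-06/0.095 = 1.79e-05. Swamee-Jain: f = 0.25/(log₁₀[1.79e-05/3.7 + 5.74/3.021e+04^0.9])² = 0.25/(log₁₀[4.84e-06 + 0.000533])² = 0.25/(-3.269)² = 0.02339.
Darcy-Weisbach: ΔP = f(L/D)(ρV²/2) = 0.02339·(8.98/0.095)·(989·0.3344²/2) = 0.02339·94.53·55.28 = 122.2 Pa.
ΔP = 122.2 Pa = 0.122 kPa.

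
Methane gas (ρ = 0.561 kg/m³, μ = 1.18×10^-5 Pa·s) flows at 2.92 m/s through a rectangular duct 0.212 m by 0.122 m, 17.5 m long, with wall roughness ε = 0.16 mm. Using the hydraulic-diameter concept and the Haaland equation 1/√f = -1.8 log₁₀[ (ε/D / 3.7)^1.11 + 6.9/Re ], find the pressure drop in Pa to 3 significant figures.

ΔP ≈ 7.38 Pa

Hydraulic diameter D_h = 4A/P = 4·(0.212·0.122)/(2·(0.212+0.122)) = 0.1035/0.668 = 0.1549 m.
Re = ρVD_h/μ = 0.561·2.92·0.1549/1.18e-05 = 2.15e+04.
ε/D_h = 0.00016/0.1549 = 0.00103; Haaland gives 1/√f = -1.8 log₁₀[0.000113+0.000321] = 6.052, so f = 0.0273.
ΔP = f(L/D_h)(ρV²/2) = 0.0273·17.5/0.1549·2.392 = 7.379 Pa.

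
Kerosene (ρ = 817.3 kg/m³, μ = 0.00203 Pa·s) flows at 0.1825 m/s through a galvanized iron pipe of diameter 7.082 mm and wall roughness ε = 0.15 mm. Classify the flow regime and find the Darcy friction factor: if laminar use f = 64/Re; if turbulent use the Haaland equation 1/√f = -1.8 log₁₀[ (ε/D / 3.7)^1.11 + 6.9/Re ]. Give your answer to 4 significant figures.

f ≈ 0.1230

Re = ρVD/μ = 817.3·0.1825·0.007082/0.00203 = 520.4.
Re < 2300 → laminar, so f = 64/Re = 0.123 (roughness is irrelevant in laminar flow).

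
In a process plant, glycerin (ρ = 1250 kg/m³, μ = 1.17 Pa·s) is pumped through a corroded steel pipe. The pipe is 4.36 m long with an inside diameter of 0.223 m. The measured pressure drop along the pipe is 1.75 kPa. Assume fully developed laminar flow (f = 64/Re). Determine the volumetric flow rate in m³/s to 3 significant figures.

Q ≈ 0.0208 m³/s

For laminar flow, f = 64/Re with Re = ρVD/μ, so Darcy-Weisbach reduces to ΔP = 32μLV/D². Solving for V: V = ΔP·D²/(32μL) = 1750·(0.223)²/(32·1.17·4.36) = 0.5331 m/s.
Check: Re = ρVD/μ = 1250·0.5331·0.223/1.17 = 127 < 2300, so the laminar assumption holds.
Q = V·A = 0.5331·(π/4·0.223²) = 0.02082 m³/s = 0.0208 m³/s.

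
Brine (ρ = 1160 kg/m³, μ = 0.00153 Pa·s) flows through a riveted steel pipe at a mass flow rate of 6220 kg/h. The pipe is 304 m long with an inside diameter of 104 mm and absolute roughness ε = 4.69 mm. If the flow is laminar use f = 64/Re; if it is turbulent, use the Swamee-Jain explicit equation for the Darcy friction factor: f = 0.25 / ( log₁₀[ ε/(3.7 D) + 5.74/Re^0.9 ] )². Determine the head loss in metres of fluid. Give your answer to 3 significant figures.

ṁ = 6220 kg/h = 6220/3600 = 1.728 kg/s.
A = πD²/4 = π(0.104)²/4 = 0.008495 m²; mean velocity V = ṁ/(ρA) = 1.728/(1160 · 0.008495) = 0.1753 m/s.
Reynolds number Re = ρVD/μ = 1160 · 0.1753 · 0.104 / 0.00153 = 1.383e+04.
Re > 4000 → turbulent. Relative roughness ε/D = 0.00469/0.104 = 0.0451. Swamee-Jain: f = 0.25/(log₁₀[0.0451/3.7 + 5.74/1.383e+04^0.9])² = 0.25/(log₁₀[0.0122 + 0.00108])² = 0.25/(-1.877)² = 0.07094.
Darcy-Weisbach: ΔP = f(L/D)(ρV²/2) = 0.07094·(304/0.104)·(1160·0.1753²/2) = 0.07094·2923·17.83 = 3697 Pa.
Head loss h_f = ΔP/(ρg) = 3697/(1160·9.81) = 0.325 m.

h_f ≈ 0.325 m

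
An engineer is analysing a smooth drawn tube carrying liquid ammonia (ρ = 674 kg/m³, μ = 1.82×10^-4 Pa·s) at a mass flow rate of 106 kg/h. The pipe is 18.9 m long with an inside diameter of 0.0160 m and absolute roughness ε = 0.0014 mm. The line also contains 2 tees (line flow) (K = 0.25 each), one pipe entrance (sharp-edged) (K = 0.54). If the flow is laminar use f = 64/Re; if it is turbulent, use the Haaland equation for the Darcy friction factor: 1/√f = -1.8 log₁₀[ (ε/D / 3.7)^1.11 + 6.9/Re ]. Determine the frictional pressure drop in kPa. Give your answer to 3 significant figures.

ṁ = 106 kg/h = 106/3600 = 0.02944 kg/s.
A = πD²/4 = π(0.016)²/4 = 0.0002011 m²; mean velocity V = ṁ/(ρA) = 0.02944/(674 · 0.0002011) = 0.2173 m/s.
Reynolds number Re = ρVD/μ = 674 · 0.2173 · 0.016 / 0.000182 = 1.287e+04.
Re > 4000 → turbulent. Relative roughness ε/D = 1.4e-06/0.016 = 8.75e-05. Haaland: 1/√f = -1.8 log₁₀[(8.75e-05/3.7)^1.11 + 6.9/1.287e+04] = -1.8 log₁₀[7.33e-06 + 0.000536] = 5.877, so f = 0.02895.
Total minor-loss coefficient ΣK = 2·0.25 + 1·0.54 = 1.04.
ΔP = [f·L/D + ΣK]·(ρV²/2) = [0.02895·18.9/0.016 + 1.04]·(674·0.2173²/2) = [34.2 + 1.04]·15.91 = 560.7 Pa.
ΔP = 560.7 Pa = 0.561 kPa.

ΔP ≈ 0.561 kPa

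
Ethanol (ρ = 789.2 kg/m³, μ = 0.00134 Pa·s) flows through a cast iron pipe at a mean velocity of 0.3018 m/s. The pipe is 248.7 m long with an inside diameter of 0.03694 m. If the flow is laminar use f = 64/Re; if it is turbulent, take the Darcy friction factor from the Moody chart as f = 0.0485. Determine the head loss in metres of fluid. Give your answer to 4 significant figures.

h_f ≈ 1.516 m

Reynolds number Re = ρVD/μ = 789.2 · 0.3018 · 0.03694 / 0.00134 = 6566.
Re > 4000 → turbulent; use the Moody-chart value f = 0.0485.
Darcy-Weisbach: ΔP = f(L/D)(ρV²/2) = 0.0485·(248.7/0.03694)·(789.2·0.3018²/2) = 0.0485·6733·35.94 = 1.174e+04 Pa.
Head loss h_f = ΔP/(ρg) = 1.174e+04/(789.2·9.81) = 1.516 m.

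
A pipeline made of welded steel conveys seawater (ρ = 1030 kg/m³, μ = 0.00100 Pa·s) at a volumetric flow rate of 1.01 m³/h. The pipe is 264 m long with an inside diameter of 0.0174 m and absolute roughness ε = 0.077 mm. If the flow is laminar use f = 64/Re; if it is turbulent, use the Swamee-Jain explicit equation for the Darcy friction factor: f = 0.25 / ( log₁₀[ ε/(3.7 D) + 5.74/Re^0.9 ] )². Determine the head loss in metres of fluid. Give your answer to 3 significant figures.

Q = 1.01 m³/h = 1.01/3600 = 0.0002806 m³/s.
Cross-sectional area A = πD²/4 = π(0.0174)²/4 = 0.0002378 m²; mean velocity V = Q/A = 0.0002806/0.0002378 = 1.18 m/s.
Reynolds number Re = ρVD/μ = 1030 · 1.18 · 0.0174 / 0.001 = 2.115e+04.
Re > 4000 → turbulent. Relative roughness ε/D = 7.7e-05/0.0174 = 0.00443. Swamee-Jain: f = 0.25/(log₁₀[0.00443/3.7 + 5.74/2.115e+04^0.9])² = 0.25/(log₁₀[0.0012 + 0.000735])² = 0.25/(-2.714)² = 0.03393.
Darcy-Weisbach: ΔP = f(L/D)(ρV²/2) = 0.03393·(264/0.0174)·(1030·1.18²/2) = 0.03393·1.517e+04·716.9 = 3.691e+05 Pa.
Head loss h_f = ΔP/(ρg) = 3.691e+05/(1030·9.81) = 36.5 m.

h_f ≈ 36.5 m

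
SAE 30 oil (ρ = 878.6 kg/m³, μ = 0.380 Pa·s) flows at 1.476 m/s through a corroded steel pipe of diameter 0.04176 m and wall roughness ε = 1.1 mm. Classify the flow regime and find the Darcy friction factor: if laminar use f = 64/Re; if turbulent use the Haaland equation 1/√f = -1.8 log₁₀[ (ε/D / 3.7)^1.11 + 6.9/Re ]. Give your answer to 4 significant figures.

Re = ρVD/μ = 878.6·1.476·0.04176/0.38 = 142.5.
Re < 2300 → laminar, so f = 64/Re = 0.4491 (roughness is irrelevant in laminar flow).

f ≈ 0.4491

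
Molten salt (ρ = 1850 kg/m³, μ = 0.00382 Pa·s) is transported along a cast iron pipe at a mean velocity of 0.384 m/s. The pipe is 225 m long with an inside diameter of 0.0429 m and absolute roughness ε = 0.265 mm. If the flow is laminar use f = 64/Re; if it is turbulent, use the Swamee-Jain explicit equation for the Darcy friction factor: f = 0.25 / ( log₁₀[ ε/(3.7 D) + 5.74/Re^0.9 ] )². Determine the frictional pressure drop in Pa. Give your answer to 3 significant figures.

ΔP ≈ 29500 Pa

Reynolds number Re = ρVD/μ = 1850 · 0.384 · 0.0429 / 0.00382 = 7978.
Re > 4000 → turbulent. Relative roughness ε/D = 0.000265/0.0429 = 0.00618. Swamee-Jain: f = 0.25/(log₁₀[0.00618/3.7 + 5.74/7978^0.9])² = 0.25/(log₁₀[0.00167 + 0.00177])² = 0.25/(-2.464)² = 0.04118.
Darcy-Weisbach: ΔP = f(L/D)(ρV²/2) = 0.04118·(225/0.0429)·(1850·0.384²/2) = 0.04118·5245·136.4 = 2.946e+04 Pa.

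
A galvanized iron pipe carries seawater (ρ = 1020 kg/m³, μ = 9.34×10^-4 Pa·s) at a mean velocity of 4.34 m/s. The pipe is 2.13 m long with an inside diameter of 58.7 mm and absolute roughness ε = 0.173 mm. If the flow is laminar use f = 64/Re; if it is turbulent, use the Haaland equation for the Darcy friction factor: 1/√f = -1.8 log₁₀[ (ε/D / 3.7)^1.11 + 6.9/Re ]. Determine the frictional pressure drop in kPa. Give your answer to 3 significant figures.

ΔP ≈ 9.25 kPa

Reynolds number Re = ρVD/μ = 1020 · 4.34 · 0.0587 / 0.000934 = 2.782e+05.
Re > 4000 → turbulent. Relative roughness ε/D = 0.000173/0.0587 = 0.00295. Haaland: 1/√f = -1.8 log₁₀[(0.00295/3.7)^1.11 + 6.9/2.782e+05] = -1.8 log₁₀[0.000363 + 2.48e-05] = 6.14, so f = 0.02653.
Darcy-Weisbach: ΔP = f(L/D)(ρV²/2) = 0.02653·(2.13/0.0587)·(1020·4.34²/2) = 0.02653·36.29·9606 = 9247 Pa.
ΔP = 9247 Pa = 9.25 kPa.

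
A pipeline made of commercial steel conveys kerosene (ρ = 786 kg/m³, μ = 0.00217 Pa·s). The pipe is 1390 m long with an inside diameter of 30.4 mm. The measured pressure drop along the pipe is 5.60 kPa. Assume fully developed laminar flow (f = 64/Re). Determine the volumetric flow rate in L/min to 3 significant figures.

For laminar flow, f = 64/Re with Re = ρVD/μ, so Darcy-Weisbach reduces to ΔP = 32μLV/D². Solving for V: V = ΔP·D²/(32μL) = 5600·(0.0304)²/(32·0.00217·1390) = 0.05362 m/s.
Check: Re = ρVD/μ = 786·0.05362·0.0304/0.00217 = 590.4 < 2300, so the laminar assumption holds.
Q = V·A = 0.05362·(π/4·0.0304²) = 3.892e-05 m³/s = 2.34 L/min.

Q ≈ 2.34 L/min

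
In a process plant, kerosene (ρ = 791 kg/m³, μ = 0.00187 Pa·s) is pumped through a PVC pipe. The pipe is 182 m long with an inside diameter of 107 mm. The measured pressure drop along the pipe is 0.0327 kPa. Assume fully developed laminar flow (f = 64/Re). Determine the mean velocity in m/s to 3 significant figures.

For laminar flow, f = 64/Re with Re = ρVD/μ, so Darcy-Weisbach reduces to ΔP = 32μLV/D². Solving for V: V = ΔP·D²/(32μL) = 32.7·(0.107)²/(32·0.00187·182) = 0.03438 m/s.
Check: Re = ρVD/μ = 791·0.03438·0.107/0.00187 = 1556 < 2300, so the laminar assumption holds.

V ≈ 0.0344 m/s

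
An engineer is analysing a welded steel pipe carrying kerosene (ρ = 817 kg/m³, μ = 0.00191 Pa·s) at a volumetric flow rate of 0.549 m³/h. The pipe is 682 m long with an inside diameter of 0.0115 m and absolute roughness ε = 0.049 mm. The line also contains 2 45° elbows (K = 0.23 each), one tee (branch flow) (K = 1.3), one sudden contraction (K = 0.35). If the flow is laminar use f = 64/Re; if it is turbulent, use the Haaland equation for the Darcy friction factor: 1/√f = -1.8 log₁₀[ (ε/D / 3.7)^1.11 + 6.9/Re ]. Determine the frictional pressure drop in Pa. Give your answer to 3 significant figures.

ΔP ≈ 2.02×10^6 Pa

Q = 0.549 m³/h = 0.549/3600 = 0.0001525 m³/s.
Cross-sectional area A = πD²/4 = π(0.0115)²/4 = 0.0001039 m²; mean velocity V = Q/A = 0.0001525/0.0001039 = 1.468 m/s.
Reynolds number Re = ρVD/μ = 817 · 1.468 · 0.0115 / 0.00191 = 7222.
Re > 4000 → turbulent. Relative roughness ε/D = 4.9e-05/0.0115 = 0.00426. Haaland: 1/√f = -1.8 log₁₀[(0.00426/3.7)^1.11 + 6.9/7222] = -1.8 log₁₀[0.000547 + 0.000955] = 5.082, so f = 0.03872.
Total minor-loss coefficient ΣK = 2·0.23 + 1·1.3 + 1·0.35 = 2.11.
ΔP = [f·L/D + ΣK]·(ρV²/2) = [0.03872·682/0.0115 + 2.11]·(817·1.468²/2) = [2296 + 2.11]·880.6 = 2.024e+06 Pa.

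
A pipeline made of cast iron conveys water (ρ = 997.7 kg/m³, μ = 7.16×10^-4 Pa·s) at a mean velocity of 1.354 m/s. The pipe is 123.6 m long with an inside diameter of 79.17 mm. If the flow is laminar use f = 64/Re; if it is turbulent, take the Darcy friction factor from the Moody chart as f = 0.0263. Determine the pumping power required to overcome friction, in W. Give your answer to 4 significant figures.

P ≈ 250.3 W

Reynolds number Re = ρVD/μ = 997.7 · 1.354 · 0.07917 / 0.000716 = 1.494e+05.
Re > 4000 → turbulent; use the Moody-chart value f = 0.0263.
Darcy-Weisbach: ΔP = f(L/D)(ρV²/2) = 0.0263·(123.6/0.07917)·(997.7·1.354²/2) = 0.0263·1561·914.5 = 3.755e+04 Pa.
Q = V·A = 1.354·0.004923 = 0.006665 m³/s.
Pumping power P = QΔP = 0.006665·3.755e+04 = 250.29 W = 250.3 W.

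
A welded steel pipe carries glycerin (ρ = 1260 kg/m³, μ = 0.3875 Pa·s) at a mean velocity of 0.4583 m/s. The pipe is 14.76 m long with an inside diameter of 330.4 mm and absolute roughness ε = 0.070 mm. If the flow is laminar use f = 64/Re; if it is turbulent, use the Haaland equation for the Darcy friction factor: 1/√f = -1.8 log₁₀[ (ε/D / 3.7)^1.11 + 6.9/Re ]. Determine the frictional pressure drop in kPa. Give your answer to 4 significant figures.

ΔP ≈ 0.7684 kPa

Reynolds number Re = ρVD/μ = 1260 · 0.4583 · 0.3304 / 0.388 = 492.4.
Re < 2300 → laminar flow, so f = 64/Re = 64/492.4 = 0.13 (the turbulent correlation is not needed).
Darcy-Weisbach: ΔP = f(L/D)(ρV²/2) = 0.13·(14.76/0.3304)·(1260·0.4583²/2) = 0.13·44.67·132.3 = 768.4 Pa.
ΔP = 768.4 Pa = 0.7684 kPa.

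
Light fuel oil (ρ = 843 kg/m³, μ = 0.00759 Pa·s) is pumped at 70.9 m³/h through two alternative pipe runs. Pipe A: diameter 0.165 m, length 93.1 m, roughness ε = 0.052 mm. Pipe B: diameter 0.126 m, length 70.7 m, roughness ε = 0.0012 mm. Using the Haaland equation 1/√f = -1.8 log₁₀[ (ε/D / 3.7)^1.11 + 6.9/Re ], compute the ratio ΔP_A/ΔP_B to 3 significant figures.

ΔP_A/ΔP_B ≈ 0.373

Pipe A: V = Q/A = 0.01969/0.02138 = 0.9211 m/s; Re = 1.688e+04; ε/D = 0.000315; Haaland → f = 0.02738; ΔP_A = f(L/D)(ρV²/2) = 5524 Pa.
Pipe B: V = Q/A = 0.01969/0.01247 = 1.579 m/s; Re = 2.21e+04; ε/D = 9.52e-06; Haaland → f = 0.02513; ΔP_B = f(L/D)(ρV²/2) = 1.483e+04 Pa.
ΔP_A/ΔP_B = 5524/1.483e+04 = 0.373.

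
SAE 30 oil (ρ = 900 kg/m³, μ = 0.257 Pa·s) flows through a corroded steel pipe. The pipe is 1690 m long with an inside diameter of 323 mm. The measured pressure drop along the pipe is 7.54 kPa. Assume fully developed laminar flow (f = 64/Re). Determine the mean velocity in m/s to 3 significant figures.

For laminar flow, f = 64/Re with Re = ρVD/μ, so Darcy-Weisbach reduces to ΔP = 32μLV/D². Solving for V: V = ΔP·D²/(32μL) = 7540·(0.323)²/(32·0.257·1690) = 0.0566 m/s.
Check: Re = ρVD/μ = 900·0.0566·0.323/0.257 = 64.02 < 2300, so the laminar assumption holds.

V ≈ 0.0566 m/s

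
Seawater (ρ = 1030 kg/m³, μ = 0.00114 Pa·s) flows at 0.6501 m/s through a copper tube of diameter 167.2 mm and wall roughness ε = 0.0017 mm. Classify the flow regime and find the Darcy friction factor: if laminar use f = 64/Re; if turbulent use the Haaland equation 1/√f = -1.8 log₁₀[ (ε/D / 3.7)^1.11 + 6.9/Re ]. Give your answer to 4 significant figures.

Re = ρVD/μ = 1030·0.6501·0.1672/0.00114 = 9.821e+04.
Re > 4000 → turbulent. ε/D = 1.7e-06/0.1672 = 1.02e-05; Haaland: 1/√f = -1.8 log₁₀[6.72e-07 + 7.03e-05] = 7.468, so f = 0.01793.

f ≈ 0.01793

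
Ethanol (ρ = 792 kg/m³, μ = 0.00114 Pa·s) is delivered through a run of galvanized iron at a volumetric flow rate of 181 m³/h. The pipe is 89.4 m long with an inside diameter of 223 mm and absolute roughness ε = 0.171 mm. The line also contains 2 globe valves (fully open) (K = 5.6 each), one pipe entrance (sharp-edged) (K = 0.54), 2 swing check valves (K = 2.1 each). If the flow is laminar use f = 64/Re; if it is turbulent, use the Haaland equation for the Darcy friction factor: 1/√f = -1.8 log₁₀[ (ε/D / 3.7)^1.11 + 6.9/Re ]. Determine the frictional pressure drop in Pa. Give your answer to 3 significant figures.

ΔP ≈ 15700 Pa

Q = 181 m³/h = 181/3600 = 0.05028 m³/s.
Cross-sectional area A = πD²/4 = π(0.223)²/4 = 0.03906 m²; mean velocity V = Q/A = 0.05028/0.03906 = 1.287 m/s.
Reynolds number Re = ρVD/μ = 792 · 1.287 · 0.223 / 0.00114 = 1.994e+05.
Re > 4000 → turbulent. Relative roughness ε/D = 0.000171/0.223 = 0.000767. Haaland: 1/√f = -1.8 log₁₀[(0.000767/3.7)^1.11 + 6.9/1.994e+05] = -1.8 log₁₀[8.15e-05 + 3.46e-05] = 7.083, so f = 0.01993.
Total minor-loss coefficient ΣK = 2·5.6 + 1·0.54 + 2·2.1 = 15.9.
ΔP = [f·L/D + ΣK]·(ρV²/2) = [0.01993·89.4/0.223 + 15.9]·(792·1.287²/2) = [7.991 + 15.9]·656.2 = 1.57e+04 Pa.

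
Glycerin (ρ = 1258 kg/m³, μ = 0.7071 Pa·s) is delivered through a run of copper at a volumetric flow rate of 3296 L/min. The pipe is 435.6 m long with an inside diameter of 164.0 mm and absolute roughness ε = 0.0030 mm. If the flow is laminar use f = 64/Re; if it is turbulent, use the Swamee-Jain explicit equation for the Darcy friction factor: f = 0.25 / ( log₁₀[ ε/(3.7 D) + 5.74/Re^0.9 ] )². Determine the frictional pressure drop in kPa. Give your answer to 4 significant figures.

ΔP ≈ 953.0 kPa

Q = 3296 L/min = 3296/60000 = 0.05493 m³/s.
Cross-sectional area A = πD²/4 = π(0.164)²/4 = 0.02112 m²; mean velocity V = Q/A = 0.05493/0.02112 = 2.601 m/s.
Reynolds number Re = ρVD/μ = 1258 · 2.601 · 0.164 / 0.707 = 758.8.
Re < 2300 → laminar flow, so f = 64/Re = 64/758.8 = 0.08435 (the turbulent correlation is not needed).
Darcy-Weisbach: ΔP = f(L/D)(ρV²/2) = 0.08435·(435.6/0.164)·(1258·2.601²/2) = 0.08435·2656·4254 = 9.53e+05 Pa.
ΔP = 9.53e+05 Pa = 953.0 kPa.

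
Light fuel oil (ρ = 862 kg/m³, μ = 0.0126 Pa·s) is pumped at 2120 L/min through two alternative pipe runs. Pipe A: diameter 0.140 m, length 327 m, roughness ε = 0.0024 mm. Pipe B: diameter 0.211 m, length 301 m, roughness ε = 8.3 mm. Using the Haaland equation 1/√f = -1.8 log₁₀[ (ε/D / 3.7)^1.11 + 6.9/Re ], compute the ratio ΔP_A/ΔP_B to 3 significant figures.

Pipe A: V = Q/A = 0.03533/0.01539 = 2.295 m/s; Re = 2.198e+04; ε/D = 1.71e-05; Haaland → f = 0.02517; ΔP_A = f(L/D)(ρV²/2) = 1.335e+05 Pa.
Pipe B: V = Q/A = 0.03533/0.03497 = 1.01 m/s; Re = 1.459e+04; ε/D = 0.0393; Haaland → f = 0.06617; ΔP_B = f(L/D)(ρV²/2) = 4.154e+04 Pa.
ΔP_A/ΔP_B = 1.335e+05/4.154e+04 = 3.21.

ΔP_A/ΔP_B ≈ 3.21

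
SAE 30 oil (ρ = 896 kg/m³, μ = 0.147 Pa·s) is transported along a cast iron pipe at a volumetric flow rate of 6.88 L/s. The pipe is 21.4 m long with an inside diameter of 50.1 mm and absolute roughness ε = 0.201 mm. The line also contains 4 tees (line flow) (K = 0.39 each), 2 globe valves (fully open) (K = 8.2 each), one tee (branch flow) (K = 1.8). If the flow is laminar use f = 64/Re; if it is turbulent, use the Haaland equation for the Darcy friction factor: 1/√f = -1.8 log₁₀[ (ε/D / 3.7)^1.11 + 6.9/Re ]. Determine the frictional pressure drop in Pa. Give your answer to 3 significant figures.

ΔP ≈ 248000 Pa

Q = 6.88 L/s = 6.88/1000 = 0.00688 m³/s.
Cross-sectional area A = πD²/4 = π(0.0501)²/4 = 0.001971 m²; mean velocity V = Q/A = 0.00688/0.001971 = 3.49 m/s.
Reynolds number Re = ρVD/μ = 896 · 3.49 · 0.0501 / 0.147 = 1066.
Re < 2300 → laminar flow, so f = 64/Re = 64/1066 = 0.06005 (the turbulent correlation is not needed).
Total minor-loss coefficient ΣK = 4·0.39 + 2·8.2 + 1·1.8 = 19.8.
ΔP = [f·L/D + ΣK]·(ρV²/2) = [0.06005·21.4/0.0501 + 19.8]·(896·3.49²/2) = [25.65 + 19.8]·5457 = 2.478e+05 Pa.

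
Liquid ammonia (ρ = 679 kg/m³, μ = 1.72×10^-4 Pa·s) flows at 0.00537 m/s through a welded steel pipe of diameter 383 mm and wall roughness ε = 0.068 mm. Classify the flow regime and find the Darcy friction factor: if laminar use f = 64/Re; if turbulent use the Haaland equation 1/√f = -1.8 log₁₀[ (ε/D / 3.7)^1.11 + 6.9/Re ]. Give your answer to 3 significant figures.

Re = ρVD/μ = 679·0.00537·0.383/0.000172 = 8119.
Re > 4000 → turbulent. ε/D = 6.8e-05/0.383 = 0.000178; Haaland: 1/√f = -1.8 log₁₀[1.61e-05 + 0.00085] = 5.513, so f = 0.03291.

f ≈ 0.0329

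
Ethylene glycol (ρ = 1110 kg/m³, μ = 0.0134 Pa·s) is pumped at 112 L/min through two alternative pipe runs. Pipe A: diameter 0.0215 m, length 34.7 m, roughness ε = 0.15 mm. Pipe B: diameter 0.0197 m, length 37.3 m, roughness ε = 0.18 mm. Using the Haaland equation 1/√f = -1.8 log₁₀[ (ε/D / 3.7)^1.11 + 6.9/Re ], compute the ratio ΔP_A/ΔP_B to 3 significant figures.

ΔP_A/ΔP_B ≈ 0.574

Pipe A: V = Q/A = 0.001867/0.0003631 = 5.142 m/s; Re = 9157; ε/D = 0.00698; Haaland → f = 0.04023; ΔP_A = f(L/D)(ρV²/2) = 9.527e+05 Pa.
Pipe B: V = Q/A = 0.001867/0.0003048 = 6.124 m/s; Re = 9994; ε/D = 0.00914; Haaland → f = 0.04214; ΔP_B = f(L/D)(ρV²/2) = 1.661e+06 Pa.
ΔP_A/ΔP_B = 9.527e+05/1.661e+06 = 0.574.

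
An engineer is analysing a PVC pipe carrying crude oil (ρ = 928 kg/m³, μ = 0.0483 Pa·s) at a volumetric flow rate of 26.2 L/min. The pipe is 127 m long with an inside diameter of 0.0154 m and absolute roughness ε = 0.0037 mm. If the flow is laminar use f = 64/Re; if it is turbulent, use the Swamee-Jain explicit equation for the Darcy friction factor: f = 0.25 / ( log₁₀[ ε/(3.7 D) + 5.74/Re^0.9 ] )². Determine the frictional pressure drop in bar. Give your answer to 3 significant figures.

ΔP ≈ 19.4 bar

Q = 26.2 L/min = 26.2/60000 = 0.0004367 m³/s.
Cross-sectional area A = πD²/4 = π(0.0154)²/4 = 0.0001863 m²; mean velocity V = Q/A = 0.0004367/0.0001863 = 2.344 m/s.
Reynolds number Re = ρVD/μ = 928 · 2.344 · 0.0154 / 0.0483 = 693.6.
Re < 2300 → laminar flow, so f = 64/Re = 64/693.6 = 0.09227 (the turbulent correlation is not needed).
Darcy-Weisbach: ΔP = f(L/D)(ρV²/2) = 0.09227·(127/0.0154)·(928·2.344²/2) = 0.09227·8247·2550 = 1.94e+06 Pa.
ΔP = 1.94e+06 Pa = 19.4 bar.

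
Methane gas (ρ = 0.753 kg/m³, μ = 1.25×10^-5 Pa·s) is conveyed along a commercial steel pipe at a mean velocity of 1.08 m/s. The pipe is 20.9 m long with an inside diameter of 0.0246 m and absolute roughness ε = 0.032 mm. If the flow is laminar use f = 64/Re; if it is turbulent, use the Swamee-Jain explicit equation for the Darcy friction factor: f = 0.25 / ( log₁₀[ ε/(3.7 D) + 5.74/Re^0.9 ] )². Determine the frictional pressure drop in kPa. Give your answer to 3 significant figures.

Reynolds number Re = ρVD/μ = 0.753 · 1.08 · 0.0246 / 1.25e-05 = 1600.
Re < 2300 → laminar flow, so f = 64/Re = 64/1600 = 0.03999 (the turbulent correlation is not needed).
Darcy-Weisbach: ΔP = f(L/D)(ρV²/2) = 0.03999·(20.9/0.0246)·(0.753·1.08²/2) = 0.03999·849.6·0.4391 = 14.92 Pa.
ΔP = 14.92 Pa = 0.0149 kPa.

ΔP ≈ 0.0149 kPa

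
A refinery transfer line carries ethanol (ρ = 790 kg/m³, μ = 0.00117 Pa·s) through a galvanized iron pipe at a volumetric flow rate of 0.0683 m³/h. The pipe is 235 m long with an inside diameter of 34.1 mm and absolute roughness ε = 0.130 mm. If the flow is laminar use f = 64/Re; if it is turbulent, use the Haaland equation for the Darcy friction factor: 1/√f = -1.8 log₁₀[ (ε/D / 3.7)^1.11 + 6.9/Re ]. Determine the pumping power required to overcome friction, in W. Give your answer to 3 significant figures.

P ≈ 0.00298 W

Q = 0.0683 m³/h = 0.0683/3600 = 1.897e-05 m³/s.
Cross-sectional area A = πD²/4 = π(0.0341)²/4 = 0.0009133 m²; mean velocity V = Q/A = 1.897e-05/0.0009133 = 0.02077 m/s.
Reynolds number Re = ρVD/μ = 790 · 0.02077 · 0.0341 / 0.00117 = 478.3.
Re < 2300 → laminar flow, so f = 64/Re = 64/478.3 = 0.1338 (the turbulent correlation is not needed).
Darcy-Weisbach: ΔP = f(L/D)(ρV²/2) = 0.1338·(235/0.0341)·(790·0.02077²/2) = 0.1338·6891·0.1705 = 157.2 Pa.
Pumping power P = QΔP = 1.897e-05·157.2 = 0.002982 W = 0.00298 W.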